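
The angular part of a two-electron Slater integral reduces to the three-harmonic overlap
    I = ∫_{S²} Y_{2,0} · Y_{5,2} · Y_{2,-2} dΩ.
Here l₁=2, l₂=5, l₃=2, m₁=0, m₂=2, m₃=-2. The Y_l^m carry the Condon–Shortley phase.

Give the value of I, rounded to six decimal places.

l₃=2 ∉ [3,7] — triangle fails ⇒ I = 0

0.000000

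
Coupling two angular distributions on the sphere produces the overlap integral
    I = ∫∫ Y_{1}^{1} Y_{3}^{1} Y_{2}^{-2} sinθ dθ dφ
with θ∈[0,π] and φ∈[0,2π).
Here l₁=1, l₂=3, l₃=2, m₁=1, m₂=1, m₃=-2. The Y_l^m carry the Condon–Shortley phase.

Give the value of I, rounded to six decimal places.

-0.082589

Checks pass: Σm=0; 6 even; l₃=2∈[2,4].
(2·1+1)(2·3+1)(2·2+1) = 105
Δ: 2! 0! 4! / 7! → 1/105
sum: t=1:−1/4 = -1/4
3j²(1 3 2; 0 0 0) = Δ·Π!·Σ² = 3/35  (sign -1)
sum: t=0:+1/48 = 1/48
3j²(1 3 2; 1 1 -2) = Δ·Π!·Σ² = 1/105  (sign +1)
combine: 4πI² = 105·3/35·1/105 = 3/35
take √, sign -1: I = -0.08258890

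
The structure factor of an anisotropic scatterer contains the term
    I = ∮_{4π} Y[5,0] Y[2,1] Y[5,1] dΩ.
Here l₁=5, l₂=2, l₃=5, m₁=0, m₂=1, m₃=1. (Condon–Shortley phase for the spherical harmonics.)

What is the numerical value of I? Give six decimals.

0.000000

0 + 1 + 1 = 2 ≠ 0: azimuthal integral kills it; I = 0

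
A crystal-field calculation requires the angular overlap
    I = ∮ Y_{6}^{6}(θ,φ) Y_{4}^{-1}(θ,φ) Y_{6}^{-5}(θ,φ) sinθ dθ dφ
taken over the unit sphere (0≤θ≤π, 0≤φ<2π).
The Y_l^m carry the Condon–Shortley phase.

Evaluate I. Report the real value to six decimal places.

-0.192803

Rules hold: Σm=0, L=16 even, 2≤6≤10.
N = 13·9·13 = 1521
Δ = 4!·8!·4!/17! = 1/15315300
Racah Σ t=0..4: t=0:+1/829440 t=1:−1/25920 t=2:+1/9216 t=3:−1/25920 t=4:+1/829440 = 7/207360
⇒ 3j(6 4 6; 0 0 0)² = 28/2431, sgn +1
Racah Σ t=0..0: t=0:+1/5806080 = 1/5806080
⇒ 3j(6 4 6; 6 -1 -5)² = 165/6188, sgn -1
4πI² = N·(3j₀)²·(3jₘ)² = 135/289
I = -1·√(0.467128/4π) = -0.19280266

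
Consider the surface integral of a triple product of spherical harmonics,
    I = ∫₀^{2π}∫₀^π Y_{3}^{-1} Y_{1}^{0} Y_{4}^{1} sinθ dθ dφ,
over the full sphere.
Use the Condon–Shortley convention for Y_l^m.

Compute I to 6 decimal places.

m-sum 0 ✓  L=8 even ✓  2≤4≤4 ✓
Π(2lᵢ+1) = 7×3×9 = 189
triangle coeff Δ(3,1,4) = 1/252
Σ_t [0,0]: t=0:+1/36 = 1/36
(3j)²=4/63 [(3 1 4; 0 0 0)], sign=+1
Σ_t [0,0]: t=0:+1/48 = 1/48
(3j)²=5/84 [(3 1 4; -1 0 1)], sign=-1
⇒ 4πI² = 5/7
I = (-1)√(5/7/(4π)) = -0.23841361

-0.238414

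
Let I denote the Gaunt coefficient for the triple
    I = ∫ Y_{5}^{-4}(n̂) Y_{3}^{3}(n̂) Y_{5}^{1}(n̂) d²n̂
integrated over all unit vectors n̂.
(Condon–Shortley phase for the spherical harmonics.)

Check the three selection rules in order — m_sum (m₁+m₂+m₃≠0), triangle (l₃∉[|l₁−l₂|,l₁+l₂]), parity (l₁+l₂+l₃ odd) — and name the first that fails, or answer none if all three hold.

azimuthal sum: -4 + 3 + 1 = 0  ✓
2 ≤ 5 ≤ 8 (triangle on l)  ✓
L = 5 + 3 + 5 = 13 (odd)  ✗

parity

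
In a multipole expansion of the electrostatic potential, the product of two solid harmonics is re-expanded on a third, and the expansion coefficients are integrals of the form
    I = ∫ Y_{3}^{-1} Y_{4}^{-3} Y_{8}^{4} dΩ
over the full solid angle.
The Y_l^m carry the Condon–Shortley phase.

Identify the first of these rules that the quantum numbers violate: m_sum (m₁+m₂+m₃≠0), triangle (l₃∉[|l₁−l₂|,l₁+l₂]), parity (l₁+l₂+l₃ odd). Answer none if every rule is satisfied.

triangle

Σmᵢ = 0  ✓
l₃∈[|l₁−l₂|,l₁+l₂]=[1,7], have l₃=8  ✗
Σlᵢ = 15 ⇒ odd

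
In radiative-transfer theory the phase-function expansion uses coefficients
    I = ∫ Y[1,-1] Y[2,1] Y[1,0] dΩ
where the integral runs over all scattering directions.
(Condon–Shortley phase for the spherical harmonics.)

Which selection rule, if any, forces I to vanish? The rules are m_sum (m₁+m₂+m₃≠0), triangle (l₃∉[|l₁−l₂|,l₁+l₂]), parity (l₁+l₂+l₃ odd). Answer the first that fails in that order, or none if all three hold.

Σmᵢ = 0  ✓
l₃∈[|l₁−l₂|,l₁+l₂]=[1,3], have l₃=1  ✓
Σlᵢ = 4 ⇒ even  ✓

none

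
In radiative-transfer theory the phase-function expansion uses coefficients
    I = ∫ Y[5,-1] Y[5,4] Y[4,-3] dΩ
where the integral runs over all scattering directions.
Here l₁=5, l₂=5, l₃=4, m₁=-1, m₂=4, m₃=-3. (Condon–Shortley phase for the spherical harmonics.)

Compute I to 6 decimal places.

-0.168084

m-sum 0 ✓  L=14 even ✓  0≤4≤10 ✓
Π(2lᵢ+1) = 11×11×9 = 1089
triangle coeff Δ(5,5,4) = 1/3153150
Σ_t [1,5]: t=1:−1/69120 t=2:+1/1728 t=3:−1/576 t=4:+1/1728 t=5:−1/69120 = -7/11520
(3j)²=2/143 [(5 5 4; 0 0 0)], sign=-1
Σ_t [5,6]: t=5:−1/17280 t=6:+1/103680 = -1/20736
(3j)²=10/429 [(5 5 4; -1 4 -3)], sign=+1
⇒ 4πI² = 60/169
I = (-1)√(60/169/(4π)) = -0.16808437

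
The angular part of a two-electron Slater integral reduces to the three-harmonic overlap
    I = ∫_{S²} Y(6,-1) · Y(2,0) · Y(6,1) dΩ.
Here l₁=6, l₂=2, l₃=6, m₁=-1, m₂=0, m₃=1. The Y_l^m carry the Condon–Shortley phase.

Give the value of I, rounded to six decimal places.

Rules hold: Σm=0, L=14 even, 4≤6≤8.
N = 13·5·13 = 845
Δ = 2!·10!·2!/15! = 1/90090
Racah Σ t=0..2: t=0:+1/69120 t=1:−1/14400 t=2:+1/69120 = -7/172800
⇒ 3j(6 2 6; 0 0 0)² = 14/715, sgn -1
Racah Σ t=0..2: t=0:+1/120960 t=1:−1/17280 t=2:+1/57600 = -13/403200
⇒ 3j(6 2 6; -1 0 1)² = 13/770, sgn +1
4πI² = N·(3j₀)²·(3jₘ)² = 169/605
I = -1·√(0.279339/4π) = -0.14909419

-0.149094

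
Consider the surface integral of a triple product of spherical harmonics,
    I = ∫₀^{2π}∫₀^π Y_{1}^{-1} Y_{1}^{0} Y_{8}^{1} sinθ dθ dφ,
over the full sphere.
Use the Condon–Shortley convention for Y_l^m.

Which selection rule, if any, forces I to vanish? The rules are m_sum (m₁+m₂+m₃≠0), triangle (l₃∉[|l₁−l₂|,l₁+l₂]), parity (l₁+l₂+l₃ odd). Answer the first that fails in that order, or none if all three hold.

azimuthal sum: -1 + 0 + 1 = 0  ✓
0 ≤ 8 ≤ 2 (triangle on l)  ✗
L = 1 + 1 + 8 = 10 (even)

triangle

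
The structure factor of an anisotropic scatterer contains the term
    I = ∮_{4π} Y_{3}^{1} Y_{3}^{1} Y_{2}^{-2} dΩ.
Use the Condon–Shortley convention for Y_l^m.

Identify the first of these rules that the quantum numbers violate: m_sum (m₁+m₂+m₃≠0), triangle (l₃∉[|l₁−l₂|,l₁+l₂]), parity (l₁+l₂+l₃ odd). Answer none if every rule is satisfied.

m₁+m₂+m₃ = 1 + 1 − 2 = 0  ✓
triangle: |3−3|=0 ≤ l₃=2 ≤ 3+3=6  ✓
parity: l₁+l₂+l₃ = 8 is even  ✓

none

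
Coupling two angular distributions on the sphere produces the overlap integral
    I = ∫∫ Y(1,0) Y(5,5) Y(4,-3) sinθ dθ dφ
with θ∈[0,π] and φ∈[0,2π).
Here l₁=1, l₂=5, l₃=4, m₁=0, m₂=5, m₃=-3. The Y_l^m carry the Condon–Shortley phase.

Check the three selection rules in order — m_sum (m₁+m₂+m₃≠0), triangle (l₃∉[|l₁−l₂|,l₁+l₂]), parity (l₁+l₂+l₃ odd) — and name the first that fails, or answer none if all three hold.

m_sum

m₁+m₂+m₃ = 0 + 5 − 3 = 2  ✗
triangle: |1−5|=4 ≤ l₃=4 ≤ 1+5=6
parity: l₁+l₂+l₃ = 10 is even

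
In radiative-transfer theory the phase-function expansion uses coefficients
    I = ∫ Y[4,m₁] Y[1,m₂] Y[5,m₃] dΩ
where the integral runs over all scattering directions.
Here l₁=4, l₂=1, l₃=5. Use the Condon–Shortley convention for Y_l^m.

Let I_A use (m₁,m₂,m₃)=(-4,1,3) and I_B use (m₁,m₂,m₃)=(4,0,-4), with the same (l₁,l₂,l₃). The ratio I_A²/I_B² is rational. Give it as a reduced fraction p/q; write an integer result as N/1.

Shared (l₁,l₂,l₃)=(4,1,5): N and (l;000)² cancel in I_A²/I_B².
A: Δ = 0!·8!·2!/11! = 1/495; Racah Σ t=0..0: t=0:+1/80640 = 1/80640; ⇒ 3j(4 1 5; -4 1 3)² = 1/495, sgn +1
B: Δ = 0!·8!·2!/11! = 1/495; Racah Σ t=0..0: t=0:+1/40320 = 1/40320; ⇒ 3j(4 1 5; 4 0 -4)² = 1/55, sgn -1
I_A²/I_B² = (1/495)/(1/55) = 1/9

1/9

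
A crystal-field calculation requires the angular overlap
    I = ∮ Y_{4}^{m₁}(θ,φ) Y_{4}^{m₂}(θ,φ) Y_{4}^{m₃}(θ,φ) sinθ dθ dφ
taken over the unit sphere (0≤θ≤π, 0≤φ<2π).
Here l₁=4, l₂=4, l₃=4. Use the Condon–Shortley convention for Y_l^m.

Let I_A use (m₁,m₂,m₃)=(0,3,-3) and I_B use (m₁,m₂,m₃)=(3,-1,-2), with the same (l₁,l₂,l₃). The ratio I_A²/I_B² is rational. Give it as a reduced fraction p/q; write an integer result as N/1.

l's match ⇒ only the (l;m) 3-j factors differ between A and B.
A: triangle coeff Δ(4,4,4) = 1/450450; Σ_t [3,4]: t=3:−1/864 t=4:+1/3456 = -1/1152; (3j)²=7/286 [(4 4 4; 0 3 -3)], sign=+1
B: triangle coeff Δ(4,4,4) = 1/450450; Σ_t [0,1]: t=0:+1/864 t=1:−1/576 = -1/1728; (3j)²=5/1287 [(4 4 4; 3 -1 -2)], sign=-1
I_A²/I_B² = (7/286)/(5/1287) = 63/10

63/10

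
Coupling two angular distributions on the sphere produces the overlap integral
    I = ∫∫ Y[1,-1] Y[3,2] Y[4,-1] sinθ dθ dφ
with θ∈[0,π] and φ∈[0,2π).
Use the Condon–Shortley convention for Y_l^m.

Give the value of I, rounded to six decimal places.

Checks pass: Σm=0; 8 even; l₃=4∈[2,4].
(2·1+1)(2·3+1)(2·4+1) = 189
Δ: 0! 2! 6! / 9! → 1/252
sum: t=0:+1/36 = 1/36
3j²(1 3 4; 0 0 0) = Δ·Π!·Σ² = 4/63  (sign +1)
sum: t=0:+1/240 = 1/240
3j²(1 3 4; -1 2 -1) = Δ·Π!·Σ² = 1/84  (sign -1)
combine: 4πI² = 189·4/63·1/84 = 1/7
take √, sign -1: I = -0.10662181

-0.106622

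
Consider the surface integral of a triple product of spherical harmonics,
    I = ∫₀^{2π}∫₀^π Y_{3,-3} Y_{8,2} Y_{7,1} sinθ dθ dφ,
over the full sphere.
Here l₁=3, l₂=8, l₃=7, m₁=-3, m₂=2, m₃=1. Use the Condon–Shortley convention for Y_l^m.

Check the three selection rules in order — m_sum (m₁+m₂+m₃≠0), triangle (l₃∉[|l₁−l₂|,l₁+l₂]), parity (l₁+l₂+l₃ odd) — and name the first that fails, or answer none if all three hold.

Σmᵢ = 0  ✓
l₃∈[|l₁−l₂|,l₁+l₂]=[5,11], have l₃=7  ✓
Σlᵢ = 18 ⇒ even  ✓

none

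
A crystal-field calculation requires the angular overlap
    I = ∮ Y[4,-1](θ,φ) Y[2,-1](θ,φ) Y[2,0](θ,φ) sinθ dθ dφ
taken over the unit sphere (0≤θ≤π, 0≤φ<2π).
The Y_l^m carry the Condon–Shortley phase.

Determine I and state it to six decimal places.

-1 − 1 + 0 = -2 ≠ 0: azimuthal integral kills it; I = 0

0.000000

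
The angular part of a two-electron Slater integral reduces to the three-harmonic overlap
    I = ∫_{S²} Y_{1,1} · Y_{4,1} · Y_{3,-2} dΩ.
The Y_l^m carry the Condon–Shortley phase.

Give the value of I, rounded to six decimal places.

Checks pass: Σm=0; 8 even; l₃=3∈[3,5].
(2·1+1)(2·4+1)(2·3+1) = 189
Δ: 2! 0! 6! / 9! → 1/252
sum: t=1:−1/36 = -1/36
3j²(1 4 3; 0 0 0) = Δ·Π!·Σ² = 4/63  (sign +1)
sum: t=0:+1/240 = 1/240
3j²(1 4 3; 1 1 -2) = Δ·Π!·Σ² = 1/84  (sign -1)
combine: 4πI² = 189·4/63·1/84 = 1/7
take √, sign -1: I = -0.10662181

-0.106622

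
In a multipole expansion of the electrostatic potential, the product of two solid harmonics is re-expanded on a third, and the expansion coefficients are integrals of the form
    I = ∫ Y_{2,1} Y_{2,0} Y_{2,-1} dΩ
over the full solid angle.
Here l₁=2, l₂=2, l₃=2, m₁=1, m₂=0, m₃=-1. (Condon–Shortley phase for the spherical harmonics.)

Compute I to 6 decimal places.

Rules hold: Σm=0, L=6 even, 0≤2≤4.
N = 5·5·5 = 125
Δ = 2!·2!·2!/7! = 1/630
Racah Σ t=0..2: t=0:+1/8 t=1:−1/1 t=2:+1/8 = -3/4
⇒ 3j(2 2 2; 0 0 0)² = 2/35, sgn -1
Racah Σ t=0..1: t=0:+1/4 t=1:−1/2 = -1/4
⇒ 3j(2 2 2; 1 0 -1)² = 1/70, sgn +1
4πI² = N·(3j₀)²·(3jₘ)² = 5/49
I = -1·√(0.102041/4π) = -0.09011188

-0.090112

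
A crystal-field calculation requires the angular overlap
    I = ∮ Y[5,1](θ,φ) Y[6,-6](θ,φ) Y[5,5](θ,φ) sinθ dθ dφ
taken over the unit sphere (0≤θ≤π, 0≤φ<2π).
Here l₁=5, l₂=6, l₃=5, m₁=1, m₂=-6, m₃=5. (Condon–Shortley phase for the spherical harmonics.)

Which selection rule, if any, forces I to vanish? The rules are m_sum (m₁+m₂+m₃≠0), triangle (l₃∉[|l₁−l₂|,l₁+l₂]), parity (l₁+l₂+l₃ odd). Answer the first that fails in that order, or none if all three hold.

m₁+m₂+m₃ = 1 − 6 + 5 = 0  ✓
triangle: |5−6|=1 ≤ l₃=5 ≤ 5+6=11  ✓
parity: l₁+l₂+l₃ = 16 is even  ✓

none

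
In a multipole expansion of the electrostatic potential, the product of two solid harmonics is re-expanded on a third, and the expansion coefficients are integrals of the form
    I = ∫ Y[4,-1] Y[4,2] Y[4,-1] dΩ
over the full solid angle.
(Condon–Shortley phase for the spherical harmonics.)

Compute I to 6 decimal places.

m-sum 0 ✓  L=12 even ✓  0≤4≤8 ✓
Π(2lᵢ+1) = 9×9×9 = 729
triangle coeff Δ(4,4,4) = 1/450450
Σ_t [0,4]: t=0:+1/13824 t=1:−1/216 t=2:+1/64 t=3:−1/216 t=4:+1/13824 = 5/768
(3j)²=18/1001 [(4 4 4; 0 0 0)], sign=+1
Σ_t [2,4]: t=2:+1/576 t=3:−1/144 t=4:+1/576 = -1/288
(3j)²=20/1001 [(4 4 4; -1 2 -1)], sign=+1
⇒ 4πI² = 262440/1002001
I = (+1)√(262440/1002001/(4π)) = 0.14436968

0.144370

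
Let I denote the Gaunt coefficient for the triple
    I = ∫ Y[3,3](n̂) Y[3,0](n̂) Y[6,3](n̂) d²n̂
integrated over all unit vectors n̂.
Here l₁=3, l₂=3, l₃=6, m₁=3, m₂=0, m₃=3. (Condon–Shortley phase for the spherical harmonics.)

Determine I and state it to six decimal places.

m-sum = 3 + 0 + 3 = 6 ≠ 0 ⇒ I = 0

0.000000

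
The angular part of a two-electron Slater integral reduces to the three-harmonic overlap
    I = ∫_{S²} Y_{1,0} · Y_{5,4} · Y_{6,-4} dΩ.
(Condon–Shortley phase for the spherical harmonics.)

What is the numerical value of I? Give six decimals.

m-sum 0 ✓  L=12 even ✓  4≤6≤6 ✓
Π(2lᵢ+1) = 3×11×13 = 429
triangle coeff Δ(1,5,6) = 1/858
Σ_t [0,0]: t=0:+1/14400 = 1/14400
(3j)²=6/143 [(1 5 6; 0 0 0)], sign=+1
Σ_t [0,0]: t=0:+1/362880 = 1/362880
(3j)²=10/429 [(1 5 6; 0 4 -4)], sign=+1
⇒ 4πI² = 60/143
I = (+1)√(60/143/(4π)) = 0.18272698

0.182727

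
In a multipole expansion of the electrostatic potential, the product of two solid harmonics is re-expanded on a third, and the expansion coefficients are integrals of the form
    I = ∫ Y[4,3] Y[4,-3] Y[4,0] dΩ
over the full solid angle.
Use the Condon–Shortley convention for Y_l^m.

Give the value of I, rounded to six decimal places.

Rules hold: Σm=0, L=12 even, 0≤4≤8.
N = 9·9·9 = 729
Δ = 4!·4!·4!/13! = 1/450450
Racah Σ t=0..4: t=0:+1/13824 t=1:−1/216 t=2:+1/64 t=3:−1/216 t=4:+1/13824 = 5/768
⇒ 3j(4 4 4; 0 0 0)² = 18/1001, sgn +1
Racah Σ t=0..1: t=0:+1/864 t=1:−1/3456 = 1/1152
⇒ 3j(4 4 4; 3 -3 0)² = 7/286, sgn +1
4πI² = N·(3j₀)²·(3jₘ)² = 6561/20449
I = +1·√(0.320847/4π) = 0.15978796

0.159788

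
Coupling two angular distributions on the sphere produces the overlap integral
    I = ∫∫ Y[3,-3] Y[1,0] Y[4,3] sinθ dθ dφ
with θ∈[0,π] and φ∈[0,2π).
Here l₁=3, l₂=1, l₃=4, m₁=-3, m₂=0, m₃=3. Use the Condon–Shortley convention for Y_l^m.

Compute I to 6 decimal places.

Checks pass: Σm=0; 8 even; l₃=4∈[2,4].
(2·3+1)(2·1+1)(2·4+1) = 189
Δ: 0! 6! 2! / 9! → 1/252
sum: t=0:+1/36 = 1/36
3j²(3 1 4; 0 0 0) = Δ·Π!·Σ² = 4/63  (sign +1)
sum: t=0:+1/720 = 1/720
3j²(3 1 4; -3 0 3) = Δ·Π!·Σ² = 1/36  (sign -1)
combine: 4πI² = 189·4/63·1/36 = 1/3
take √, sign -1: I = -0.16286750

-0.162868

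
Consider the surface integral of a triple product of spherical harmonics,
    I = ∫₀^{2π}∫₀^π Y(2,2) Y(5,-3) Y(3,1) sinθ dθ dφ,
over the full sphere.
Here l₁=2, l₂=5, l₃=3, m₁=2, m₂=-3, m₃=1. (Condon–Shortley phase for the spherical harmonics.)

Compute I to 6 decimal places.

-0.200476

Rules hold: Σm=0, L=10 even, 3≤3≤7.
N = 5·11·7 = 385
Δ = 4!·0!·6!/11! = 1/2310
Racah Σ t=2..2: t=2:+1/144 = 1/144
⇒ 3j(2 5 3; 0 0 0)² = 10/231, sgn -1
Racah Σ t=0..0: t=0:+1/1152 = 1/1152
⇒ 3j(2 5 3; 2 -3 1)² = 1/33, sgn +1
4πI² = N·(3j₀)²·(3jₘ)² = 50/99
I = -1·√(0.505051/4π) = -0.20047604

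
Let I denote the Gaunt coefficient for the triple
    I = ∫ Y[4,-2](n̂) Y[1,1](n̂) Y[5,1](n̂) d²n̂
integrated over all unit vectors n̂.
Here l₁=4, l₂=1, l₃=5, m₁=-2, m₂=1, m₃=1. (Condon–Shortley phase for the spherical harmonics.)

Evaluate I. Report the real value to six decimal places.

-0.120286

m-sum 0 ✓  L=10 even ✓  3≤5≤5 ✓
Π(2lᵢ+1) = 9×3×11 = 297
triangle coeff Δ(4,1,5) = 1/495
Σ_t [0,0]: t=0:+1/576 = 1/576
(3j)²=5/99 [(4 1 5; 0 0 0)], sign=-1
Σ_t [0,0]: t=0:+1/2880 = 1/2880
(3j)²=2/165 [(4 1 5; -2 1 1)], sign=+1
⇒ 4πI² = 2/11
I = (-1)√(2/11/(4π)) = -0.12028562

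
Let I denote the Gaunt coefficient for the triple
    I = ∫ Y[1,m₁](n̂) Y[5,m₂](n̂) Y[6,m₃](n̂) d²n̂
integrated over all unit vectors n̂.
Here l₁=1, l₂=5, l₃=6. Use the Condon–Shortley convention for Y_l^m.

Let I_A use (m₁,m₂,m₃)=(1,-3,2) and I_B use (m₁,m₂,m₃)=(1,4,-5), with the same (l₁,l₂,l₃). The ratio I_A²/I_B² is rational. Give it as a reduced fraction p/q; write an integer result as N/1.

6/55

Same 1,5,6: normalisation and zero-m 3j drop out of the ratio.
A: Δ: 0! 2! 10! / 13! → 1/858; sum: t=0:+1/161280 = 1/161280; 3j²(1 5 6; 1 -3 2) = Δ·Π!·Σ² = 1/143  (sign +1)
B: Δ: 0! 2! 10! / 13! → 1/858; sum: t=0:+1/725760 = 1/725760; 3j²(1 5 6; 1 4 -5) = Δ·Π!·Σ² = 5/78  (sign -1)
I_A²/I_B² = (1/143)/(5/78) = 6/55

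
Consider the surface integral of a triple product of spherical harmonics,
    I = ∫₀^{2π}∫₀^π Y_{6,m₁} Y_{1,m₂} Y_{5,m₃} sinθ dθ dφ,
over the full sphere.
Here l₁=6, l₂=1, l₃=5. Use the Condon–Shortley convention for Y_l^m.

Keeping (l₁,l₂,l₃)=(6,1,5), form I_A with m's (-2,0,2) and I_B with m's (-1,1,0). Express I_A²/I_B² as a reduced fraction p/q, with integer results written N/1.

Shared (l₁,l₂,l₃)=(6,1,5): N and (l;000)² cancel in I_A²/I_B².
A: Δ = 2!·10!·0!/13! = 1/858; Racah Σ t=1..1: t=1:−1/30240 = -1/30240; ⇒ 3j(6 1 5; -2 0 2)² = 16/429, sgn +1
B: Δ = 2!·10!·0!/13! = 1/858; Racah Σ t=2..2: t=2:+1/28800 = 1/28800; ⇒ 3j(6 1 5; -1 1 0)² = 7/286, sgn -1
I_A²/I_B² = (16/429)/(7/286) = 32/21

32/21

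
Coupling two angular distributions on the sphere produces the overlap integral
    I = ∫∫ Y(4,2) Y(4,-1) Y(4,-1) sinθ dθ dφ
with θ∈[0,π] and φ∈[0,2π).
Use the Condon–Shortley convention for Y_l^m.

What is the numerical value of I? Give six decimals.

m-sum 0 ✓  L=12 even ✓  0≤4≤8 ✓
Π(2lᵢ+1) = 9×9×9 = 729
triangle coeff Δ(4,4,4) = 1/450450
Σ_t [0,4]: t=0:+1/13824 t=1:−1/216 t=2:+1/64 t=3:−1/216 t=4:+1/13824 = 5/768
(3j)²=18/1001 [(4 4 4; 0 0 0)], sign=+1
Σ_t [0,2]: t=0:+1/576 t=1:−1/144 t=2:+1/576 = -1/288
(3j)²=20/1001 [(4 4 4; 2 -1 -1)], sign=+1
⇒ 4πI² = 262440/1002001
I = (+1)√(262440/1002001/(4π)) = 0.14436968

0.144370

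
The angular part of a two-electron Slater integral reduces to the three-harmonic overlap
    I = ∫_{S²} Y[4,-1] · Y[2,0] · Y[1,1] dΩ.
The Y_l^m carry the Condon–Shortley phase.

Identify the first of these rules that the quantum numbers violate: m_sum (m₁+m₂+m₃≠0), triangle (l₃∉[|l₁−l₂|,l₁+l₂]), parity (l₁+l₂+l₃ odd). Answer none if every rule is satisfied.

triangle

Σmᵢ = 0  ✓
l₃∈[|l₁−l₂|,l₁+l₂]=[2,6], have l₃=1  ✗
Σlᵢ = 7 ⇒ odd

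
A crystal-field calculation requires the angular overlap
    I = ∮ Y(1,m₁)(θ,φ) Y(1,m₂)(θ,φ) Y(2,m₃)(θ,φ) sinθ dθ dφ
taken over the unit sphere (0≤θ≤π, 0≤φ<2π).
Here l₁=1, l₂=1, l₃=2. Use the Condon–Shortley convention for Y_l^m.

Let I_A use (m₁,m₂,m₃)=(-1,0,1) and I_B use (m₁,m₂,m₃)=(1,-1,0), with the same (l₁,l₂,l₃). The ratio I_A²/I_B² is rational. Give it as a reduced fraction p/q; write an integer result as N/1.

3/1

l's match ⇒ only the (l;m) 3-j factors differ between A and B.
A: triangle coeff Δ(1,1,2) = 1/30; Σ_t [0,0]: t=0:+1/2 = 1/2; (3j)²=1/10 [(1 1 2; -1 0 1)], sign=-1
B: triangle coeff Δ(1,1,2) = 1/30; Σ_t [0,0]: t=0:+1/4 = 1/4; (3j)²=1/30 [(1 1 2; 1 -1 0)], sign=+1
I_A²/I_B² = (1/10)/(1/30) = 3/1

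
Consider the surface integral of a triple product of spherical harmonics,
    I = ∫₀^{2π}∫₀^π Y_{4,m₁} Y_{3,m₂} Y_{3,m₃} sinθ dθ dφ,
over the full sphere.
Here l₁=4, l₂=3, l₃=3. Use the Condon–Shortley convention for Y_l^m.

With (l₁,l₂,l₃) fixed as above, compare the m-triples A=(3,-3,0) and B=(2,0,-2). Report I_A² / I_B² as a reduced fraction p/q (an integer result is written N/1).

Shared (l₁,l₂,l₃)=(4,3,3): N and (l;000)² cancel in I_A²/I_B².
A: Δ = 4!·4!·2!/11! = 1/34650; Racah Σ t=0..0: t=0:+1/288 = 1/288; ⇒ 3j(4 3 3; 3 -3 0)² = 1/22, sgn -1
B: Δ = 4!·4!·2!/11! = 1/34650; Racah Σ t=1..2: t=1:−1/72 t=2:+1/96 = -1/288; ⇒ 3j(4 3 3; 2 0 -2)² = 1/462, sgn +1
I_A²/I_B² = (1/22)/(1/462) = 21/1

21/1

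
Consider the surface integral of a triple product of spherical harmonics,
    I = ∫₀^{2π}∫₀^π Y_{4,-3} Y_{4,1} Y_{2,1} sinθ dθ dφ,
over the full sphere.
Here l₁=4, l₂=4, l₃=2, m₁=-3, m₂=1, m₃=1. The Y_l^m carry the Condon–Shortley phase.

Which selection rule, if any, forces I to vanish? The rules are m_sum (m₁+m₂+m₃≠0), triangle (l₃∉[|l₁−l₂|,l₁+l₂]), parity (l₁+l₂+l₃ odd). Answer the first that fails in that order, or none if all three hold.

m_sum

m₁+m₂+m₃ = -3 + 1 + 1 = -1  ✗
triangle: |4−4|=0 ≤ l₃=2 ≤ 4+4=8
parity: l₁+l₂+l₃ = 10 is even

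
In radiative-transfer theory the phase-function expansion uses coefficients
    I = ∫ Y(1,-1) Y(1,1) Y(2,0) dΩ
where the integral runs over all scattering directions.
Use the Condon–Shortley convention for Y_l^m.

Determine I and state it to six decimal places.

m-sum 0 ✓  L=4 even ✓  0≤2≤2 ✓
Π(2lᵢ+1) = 3×3×5 = 45
triangle coeff Δ(1,1,2) = 1/30
Σ_t [0,0]: t=0:+1/1 = 1/1
(3j)²=2/15 [(1 1 2; 0 0 0)], sign=+1
Σ_t [0,0]: t=0:+1/4 = 1/4
(3j)²=1/30 [(1 1 2; -1 1 0)], sign=+1
⇒ 4πI² = 1/5
I = (+1)√(1/5/(4π)) = 0.12615663

0.126157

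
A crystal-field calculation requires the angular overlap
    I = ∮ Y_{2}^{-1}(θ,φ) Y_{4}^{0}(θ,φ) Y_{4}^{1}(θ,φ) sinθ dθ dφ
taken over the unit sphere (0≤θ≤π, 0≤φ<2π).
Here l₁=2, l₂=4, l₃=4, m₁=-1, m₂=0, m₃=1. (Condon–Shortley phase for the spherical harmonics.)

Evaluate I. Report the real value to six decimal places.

Checks pass: Σm=0; 10 even; l₃=4∈[2,6].
(2·2+1)(2·4+1)(2·4+1) = 405
Δ: 2! 2! 6! / 11! → 1/13860
sum: t=0:+1/192 t=1:−1/36 t=2:+1/192 = -5/288
3j²(2 4 4; 0 0 0) = Δ·Π!·Σ² = 20/693  (sign -1)
sum: t=1:−1/72 t=2:+1/96 = -1/288
3j²(2 4 4; -1 0 1) = Δ·Π!·Σ² = 1/462  (sign +1)
combine: 4πI² = 405·20/693·1/462 = 150/5929
take √, sign -1: I = -0.04486937

-0.044869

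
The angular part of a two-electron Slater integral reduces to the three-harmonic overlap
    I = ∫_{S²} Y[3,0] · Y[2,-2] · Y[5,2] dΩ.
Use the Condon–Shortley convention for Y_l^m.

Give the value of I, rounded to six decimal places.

0.141758

Rules hold: Σm=0, L=10 even, 1≤5≤5.
N = 7·5·11 = 385
Δ = 0!·6!·4!/11! = 1/2310
Racah Σ t=0..0: t=0:+1/144 = 1/144
⇒ 3j(3 2 5; 0 0 0)² = 10/231, sgn -1
Racah Σ t=0..0: t=0:+1/864 = 1/864
⇒ 3j(3 2 5; 0 -2 2)² = 1/66, sgn -1
4πI² = N·(3j₀)²·(3jₘ)² = 25/99
I = +1·√(0.252525/4π) = 0.14175797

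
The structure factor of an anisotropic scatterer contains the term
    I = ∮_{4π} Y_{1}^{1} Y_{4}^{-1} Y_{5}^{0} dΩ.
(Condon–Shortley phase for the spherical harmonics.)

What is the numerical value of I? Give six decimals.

0.155288

Checks pass: Σm=0; 10 even; l₃=5∈[3,5].
(2·1+1)(2·4+1)(2·5+1) = 297
Δ: 0! 2! 8! / 11! → 1/495
sum: t=0:+1/576 = 1/576
3j²(1 4 5; 0 0 0) = Δ·Π!·Σ² = 5/99  (sign -1)
sum: t=0:+1/1440 = 1/1440
3j²(1 4 5; 1 -1 0) = Δ·Π!·Σ² = 2/99  (sign -1)
combine: 4πI² = 297·5/99·2/99 = 10/33
take √, sign +1: I = 0.15528807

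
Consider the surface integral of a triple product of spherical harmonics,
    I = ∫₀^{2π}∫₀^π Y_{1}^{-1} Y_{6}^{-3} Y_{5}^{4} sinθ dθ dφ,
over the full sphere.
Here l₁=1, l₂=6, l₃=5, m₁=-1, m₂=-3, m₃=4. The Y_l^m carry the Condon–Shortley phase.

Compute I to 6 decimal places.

-0.070770

Checks pass: Σm=0; 12 even; l₃=5∈[5,7].
(2·1+1)(2·6+1)(2·5+1) = 429
Δ: 2! 0! 10! / 13! → 1/858
sum: t=1:−1/14400 = -1/14400
3j²(1 6 5; 0 0 0) = Δ·Π!·Σ² = 6/143  (sign +1)
sum: t=2:+1/725760 = 1/725760
3j²(1 6 5; -1 -3 4) = Δ·Π!·Σ² = 1/286  (sign -1)
combine: 4πI² = 429·6/143·1/286 = 9/143
take √, sign -1: I = -0.07076985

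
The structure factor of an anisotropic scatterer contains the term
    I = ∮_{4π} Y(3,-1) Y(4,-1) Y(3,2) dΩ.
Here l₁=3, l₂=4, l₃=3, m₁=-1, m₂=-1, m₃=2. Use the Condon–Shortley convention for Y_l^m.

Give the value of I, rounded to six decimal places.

0.145070

m-sum 0 ✓  L=10 even ✓  1≤3≤7 ✓
Π(2lᵢ+1) = 7×9×7 = 441
triangle coeff Δ(3,4,3) = 1/34650
Σ_t [1,3]: t=1:−1/72 t=2:+1/16 t=3:−1/72 = 5/144
(3j)²=2/77 [(3 4 3; 0 0 0)], sign=-1
Σ_t [2,3]: t=2:+1/48 t=3:−1/144 = 1/72
(3j)²=16/693 [(3 4 3; -1 -1 2)], sign=-1
⇒ 4πI² = 32/121
I = (+1)√(32/121/(4π)) = 0.14506992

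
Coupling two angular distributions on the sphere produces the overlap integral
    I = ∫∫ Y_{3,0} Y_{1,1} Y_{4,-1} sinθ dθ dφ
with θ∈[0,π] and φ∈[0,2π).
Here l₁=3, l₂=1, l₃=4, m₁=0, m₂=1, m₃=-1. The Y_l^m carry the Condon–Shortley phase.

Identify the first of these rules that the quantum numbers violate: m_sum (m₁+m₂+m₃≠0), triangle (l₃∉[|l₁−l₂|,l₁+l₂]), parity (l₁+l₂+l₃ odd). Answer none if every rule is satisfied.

Σmᵢ = 0  ✓
l₃∈[|l₁−l₂|,l₁+l₂]=[2,4], have l₃=4  ✓
Σlᵢ = 8 ⇒ even  ✓

none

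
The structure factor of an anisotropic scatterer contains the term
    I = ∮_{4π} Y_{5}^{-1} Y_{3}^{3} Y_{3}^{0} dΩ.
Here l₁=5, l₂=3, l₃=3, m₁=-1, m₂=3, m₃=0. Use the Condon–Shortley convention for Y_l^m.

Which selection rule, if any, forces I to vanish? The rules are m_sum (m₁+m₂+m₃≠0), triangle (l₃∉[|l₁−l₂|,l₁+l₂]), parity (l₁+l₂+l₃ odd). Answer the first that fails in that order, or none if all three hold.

azimuthal sum: -1 + 3 + 0 = 2  ✗
2 ≤ 3 ≤ 8 (triangle on l)
L = 5 + 3 + 3 = 11 (odd)

m_sum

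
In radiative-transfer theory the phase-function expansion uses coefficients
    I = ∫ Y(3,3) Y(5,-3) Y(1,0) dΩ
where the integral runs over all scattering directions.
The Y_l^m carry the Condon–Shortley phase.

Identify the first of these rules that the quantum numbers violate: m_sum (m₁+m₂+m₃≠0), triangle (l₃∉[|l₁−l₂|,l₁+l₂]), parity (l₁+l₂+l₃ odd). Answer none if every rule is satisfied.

azimuthal sum: 3 − 3 + 0 = 0  ✓
2 ≤ 1 ≤ 8 (triangle on l)  ✗
L = 3 + 5 + 1 = 9 (odd)

triangle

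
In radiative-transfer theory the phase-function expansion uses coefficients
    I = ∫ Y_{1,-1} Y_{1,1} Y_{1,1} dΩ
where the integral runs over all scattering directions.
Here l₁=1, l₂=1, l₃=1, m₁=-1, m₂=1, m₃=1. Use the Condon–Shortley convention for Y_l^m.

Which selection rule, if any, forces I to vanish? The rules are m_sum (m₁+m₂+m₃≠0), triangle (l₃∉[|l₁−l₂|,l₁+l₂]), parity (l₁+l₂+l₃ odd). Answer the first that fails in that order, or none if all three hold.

azimuthal sum: -1 + 1 + 1 = 1  ✗
0 ≤ 1 ≤ 2 (triangle on l)
L = 1 + 1 + 1 = 3 (odd)

m_sum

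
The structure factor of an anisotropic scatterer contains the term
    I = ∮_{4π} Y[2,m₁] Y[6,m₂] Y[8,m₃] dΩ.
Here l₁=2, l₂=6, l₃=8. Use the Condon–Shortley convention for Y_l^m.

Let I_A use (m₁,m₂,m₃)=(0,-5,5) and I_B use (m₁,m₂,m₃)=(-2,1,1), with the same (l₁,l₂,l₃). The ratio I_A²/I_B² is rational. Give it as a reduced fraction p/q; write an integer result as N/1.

13/7

Shared (l₁,l₂,l₃)=(2,6,8): N and (l;000)² cancel in I_A²/I_B².
A: Δ = 0!·4!·12!/17! = 1/30940; Racah Σ t=0..0: t=0:+1/159667200 = 1/159667200; ⇒ 3j(2 6 8; 0 -5 5)² = 9/1190, sgn -1
B: Δ = 0!·4!·12!/17! = 1/30940; Racah Σ t=0..0: t=0:+1/14515200 = 1/14515200; ⇒ 3j(2 6 8; -2 1 1)² = 9/2210, sgn -1
I_A²/I_B² = (9/1190)/(9/2210) = 13/7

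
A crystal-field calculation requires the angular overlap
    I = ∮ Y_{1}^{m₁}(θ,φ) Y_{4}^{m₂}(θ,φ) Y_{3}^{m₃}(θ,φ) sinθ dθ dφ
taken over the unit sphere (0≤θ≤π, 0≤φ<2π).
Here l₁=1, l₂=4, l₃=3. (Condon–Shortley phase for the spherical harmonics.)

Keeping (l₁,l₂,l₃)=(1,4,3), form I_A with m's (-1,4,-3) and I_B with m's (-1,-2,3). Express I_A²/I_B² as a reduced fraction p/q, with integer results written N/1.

28/1

l's match ⇒ only the (l;m) 3-j factors differ between A and B.
A: triangle coeff Δ(1,4,3) = 1/252; Σ_t [2,2]: t=2:+1/1440 = 1/1440; (3j)²=1/9 [(1 4 3; -1 4 -3)], sign=+1
B: triangle coeff Δ(1,4,3) = 1/252; Σ_t [2,2]: t=2:+1/1440 = 1/1440; (3j)²=1/252 [(1 4 3; -1 -2 3)], sign=+1
I_A²/I_B² = (1/9)/(1/252) = 28/1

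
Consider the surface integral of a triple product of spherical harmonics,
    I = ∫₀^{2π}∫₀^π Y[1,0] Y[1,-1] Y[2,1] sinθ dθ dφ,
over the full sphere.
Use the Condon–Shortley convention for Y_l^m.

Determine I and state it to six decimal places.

-0.218510

Checks pass: Σm=0; 4 even; l₃=2∈[0,2].
(2·1+1)(2·1+1)(2·2+1) = 45
Δ: 0! 2! 2! / 5! → 1/30
sum: t=0:+1/1 = 1/1
3j²(1 1 2; 0 0 0) = Δ·Π!·Σ² = 2/15  (sign +1)
sum: t=0:+1/2 = 1/2
3j²(1 1 2; 0 -1 1) = Δ·Π!·Σ² = 1/10  (sign -1)
combine: 4πI² = 45·2/15·1/10 = 3/5
take √, sign -1: I = -0.21850969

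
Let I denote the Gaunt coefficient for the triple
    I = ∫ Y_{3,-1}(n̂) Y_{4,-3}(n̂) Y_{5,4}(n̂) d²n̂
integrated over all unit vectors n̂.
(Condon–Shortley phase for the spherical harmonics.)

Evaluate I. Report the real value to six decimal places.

m-sum 0 ✓  L=12 even ✓  1≤5≤7 ✓
Π(2lᵢ+1) = 7×9×11 = 693
triangle coeff Δ(3,4,5) = 1/180180
Σ_t [0,2]: t=0:+1/576 t=1:−1/144 t=2:+1/576 = -1/288
(3j)²=20/1001 [(3 4 5; 0 0 0)], sign=+1
Σ_t [0,1]: t=0:+1/5760 t=1:−1/4320 = -1/17280
(3j)²=7/4290 [(3 4 5; -1 -3 4)], sign=+1
⇒ 4πI² = 42/1859
I = (+1)√(42/1859/(4π)) = 0.04240138

0.042401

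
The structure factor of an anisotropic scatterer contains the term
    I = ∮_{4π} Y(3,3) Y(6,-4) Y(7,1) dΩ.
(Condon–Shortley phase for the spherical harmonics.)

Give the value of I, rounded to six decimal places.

Rules hold: Σm=0, L=16 even, 3≤7≤9.
N = 7·13·15 = 1365
Δ = 2!·4!·10!/17! = 1/2042040
Racah Σ t=0..2: t=0:+1/207360 t=1:−1/57600 t=2:+1/207360 = -1/129600
⇒ 3j(3 6 7; 0 0 0)² = 168/12155, sgn +1
Racah Σ t=0..0: t=0:+1/3870720 = 1/3870720
⇒ 3j(3 6 7; 3 -4 1)² = 675/136136, sgn +1
4πI² = N·(3j₀)²·(3jₘ)² = 42525/454597
I = +1·√(0.0935444/4π) = 0.08627877

0.086279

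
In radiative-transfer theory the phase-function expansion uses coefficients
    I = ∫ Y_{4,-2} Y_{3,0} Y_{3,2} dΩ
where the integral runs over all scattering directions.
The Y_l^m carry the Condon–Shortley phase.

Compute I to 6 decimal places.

-0.044418

Checks pass: Σm=0; 10 even; l₃=3∈[1,7].
(2·4+1)(2·3+1)(2·3+1) = 441
Δ: 4! 4! 2! / 11! → 1/34650
sum: t=1:−1/72 t=2:+1/16 t=3:−1/72 = 5/144
3j²(4 3 3; 0 0 0) = Δ·Π!·Σ² = 2/77  (sign -1)
sum: t=2:+1/96 t=3:−1/72 = -1/288
3j²(4 3 3; -2 0 2) = Δ·Π!·Σ² = 1/462  (sign +1)
combine: 4πI² = 441·2/77·1/462 = 3/121
take √, sign -1: I = -0.04441841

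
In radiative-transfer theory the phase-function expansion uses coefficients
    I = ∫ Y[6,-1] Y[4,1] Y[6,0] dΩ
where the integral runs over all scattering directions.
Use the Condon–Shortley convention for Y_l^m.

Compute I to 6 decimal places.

Checks pass: Σm=0; 16 even; l₃=6∈[2,10].
(2·6+1)(2·4+1)(2·6+1) = 1521
Δ: 4! 8! 4! / 17! → 1/15315300
sum: t=0:+1/829440 t=1:−1/25920 t=2:+1/9216 t=3:−1/25920 t=4:+1/829440 = 7/207360
3j²(6 4 6; 0 0 0) = Δ·Π!·Σ² = 28/2431  (sign +1)
sum: t=1:−1/207360 t=2:+1/17280 t=3:−1/13824 t=4:+1/103680 = -1/103680
3j²(6 4 6; -1 1 0) = Δ·Π!·Σ² = 10/7293  (sign -1)
combine: 4πI² = 1521·28/2431·10/7293 = 840/34969
take √, sign -1: I = -0.04372130

-0.043721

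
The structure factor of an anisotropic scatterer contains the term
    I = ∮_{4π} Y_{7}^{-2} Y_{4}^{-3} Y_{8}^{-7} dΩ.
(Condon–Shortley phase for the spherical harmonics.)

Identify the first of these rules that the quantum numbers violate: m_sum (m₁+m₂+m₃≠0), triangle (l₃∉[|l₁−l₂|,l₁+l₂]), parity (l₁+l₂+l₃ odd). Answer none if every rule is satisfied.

m_sum

Σmᵢ = -12  ✗
l₃∈[|l₁−l₂|,l₁+l₂]=[3,11], have l₃=8
Σlᵢ = 19 ⇒ odd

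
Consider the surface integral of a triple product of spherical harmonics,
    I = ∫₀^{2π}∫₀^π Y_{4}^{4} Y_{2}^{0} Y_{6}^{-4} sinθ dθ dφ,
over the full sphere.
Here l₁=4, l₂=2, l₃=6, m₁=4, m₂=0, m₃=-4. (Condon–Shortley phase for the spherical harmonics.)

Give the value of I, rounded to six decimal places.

Rules hold: Σm=0, L=12 even, 2≤6≤6.
N = 9·5·13 = 585
Δ = 0!·8!·4!/13! = 1/6435
Racah Σ t=0..0: t=0:+1/2304 = 1/2304
⇒ 3j(4 2 6; 0 0 0)² = 5/143, sgn +1
Racah Σ t=0..0: t=0:+1/161280 = 1/161280
⇒ 3j(4 2 6; 4 0 -4)² = 1/143, sgn +1
4πI² = N·(3j₀)²·(3jₘ)² = 225/1573
I = +1·√(0.143039/4π) = 0.10668957

0.106690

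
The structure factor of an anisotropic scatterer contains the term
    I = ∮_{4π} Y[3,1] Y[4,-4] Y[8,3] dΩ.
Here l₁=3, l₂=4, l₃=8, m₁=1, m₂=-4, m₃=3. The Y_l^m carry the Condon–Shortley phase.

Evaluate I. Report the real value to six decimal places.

0.000000

|3−4|≤8≤3+4 violated ⇒ I = 0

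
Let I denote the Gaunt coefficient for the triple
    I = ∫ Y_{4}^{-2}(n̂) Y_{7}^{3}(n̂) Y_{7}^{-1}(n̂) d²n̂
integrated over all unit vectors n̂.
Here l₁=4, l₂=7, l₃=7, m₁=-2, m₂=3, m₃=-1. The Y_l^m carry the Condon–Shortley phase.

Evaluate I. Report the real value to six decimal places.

0.058708

Checks pass: Σm=0; 18 even; l₃=7∈[3,11].
(2·4+1)(2·7+1)(2·7+1) = 2025
Δ: 4! 4! 10! / 19! → 1/58198140
sum: t=0:+1/17418240 t=1:−1/622080 t=2:+1/230400 t=3:−1/622080 t=4:+1/17418240 = 1/806400
3j²(4 7 7; 0 0 0) = Δ·Π!·Σ² = 2268/230945  (sign -1)
sum: t=2:+1/7741440 t=3:−1/1088640 t=4:+1/1658880 = -13/69672960
3j²(4 7 7; -2 3 -1) = Δ·Π!·Σ² = 325/149226  (sign -1)
combine: 4πI² = 2025·2268/230945·325/149226 = 546750/12623809
take √, sign +1: I = 0.05870759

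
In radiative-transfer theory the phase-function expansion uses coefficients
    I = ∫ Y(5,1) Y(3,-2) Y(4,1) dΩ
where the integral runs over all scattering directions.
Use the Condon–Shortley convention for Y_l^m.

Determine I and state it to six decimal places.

0.138239

Checks pass: Σm=0; 12 even; l₃=4∈[2,8].
(2·5+1)(2·3+1)(2·4+1) = 693
Δ: 4! 6! 2! / 13! → 1/180180
sum: t=1:−1/576 t=2:+1/144 t=3:−1/576 = 1/288
3j²(5 3 4; 0 0 0) = Δ·Π!·Σ² = 20/1001  (sign +1)
sum: t=0:+1/1152 t=1:−1/432 = -5/3456
3j²(5 3 4; 1 -2 1) = Δ·Π!·Σ² = 625/36036  (sign +1)
combine: 4πI² = 693·20/1001·625/36036 = 3125/13013
take √, sign +1: I = 0.13823925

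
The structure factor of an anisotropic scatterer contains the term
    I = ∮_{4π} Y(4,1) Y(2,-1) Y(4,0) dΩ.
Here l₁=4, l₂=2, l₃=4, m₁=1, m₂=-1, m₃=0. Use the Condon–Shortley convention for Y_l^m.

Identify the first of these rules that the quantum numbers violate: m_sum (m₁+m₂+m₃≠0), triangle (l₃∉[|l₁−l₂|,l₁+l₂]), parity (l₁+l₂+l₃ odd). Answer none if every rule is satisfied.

none

m₁+m₂+m₃ = 1 − 1 + 0 = 0  ✓
triangle: |4−2|=2 ≤ l₃=4 ≤ 4+2=6  ✓
parity: l₁+l₂+l₃ = 10 is even  ✓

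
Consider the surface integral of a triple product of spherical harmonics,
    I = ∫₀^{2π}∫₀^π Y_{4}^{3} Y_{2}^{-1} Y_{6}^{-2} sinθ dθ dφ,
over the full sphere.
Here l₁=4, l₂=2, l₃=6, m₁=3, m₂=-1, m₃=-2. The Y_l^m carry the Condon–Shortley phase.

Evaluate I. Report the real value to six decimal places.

0.089969

Rules hold: Σm=0, L=12 even, 2≤6≤6.
N = 9·5·13 = 585
Δ = 0!·8!·4!/13! = 1/6435
Racah Σ t=0..0: t=0:+1/2304 = 1/2304
⇒ 3j(4 2 6; 0 0 0)² = 5/143, sgn +1
Racah Σ t=0..0: t=0:+1/30240 = 1/30240
⇒ 3j(4 2 6; 3 -1 -2)² = 32/6435, sgn +1
4πI² = N·(3j₀)²·(3jₘ)² = 160/1573
I = +1·√(0.101716/4π) = 0.08996855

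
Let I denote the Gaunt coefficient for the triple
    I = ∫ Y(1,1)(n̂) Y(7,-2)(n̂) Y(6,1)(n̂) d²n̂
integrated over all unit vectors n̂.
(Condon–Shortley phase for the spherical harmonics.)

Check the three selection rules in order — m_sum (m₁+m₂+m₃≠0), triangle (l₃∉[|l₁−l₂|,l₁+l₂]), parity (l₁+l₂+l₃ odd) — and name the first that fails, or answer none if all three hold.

none

Σmᵢ = 0  ✓
l₃∈[|l₁−l₂|,l₁+l₂]=[6,8], have l₃=6  ✓
Σlᵢ = 14 ⇒ even  ✓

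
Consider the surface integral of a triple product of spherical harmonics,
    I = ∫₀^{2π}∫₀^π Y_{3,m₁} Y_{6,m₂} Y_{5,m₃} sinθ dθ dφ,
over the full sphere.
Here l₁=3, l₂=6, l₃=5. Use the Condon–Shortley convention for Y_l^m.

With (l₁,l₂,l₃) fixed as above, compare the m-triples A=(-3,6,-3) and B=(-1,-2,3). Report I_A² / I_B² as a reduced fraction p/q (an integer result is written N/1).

Same 3,6,5: normalisation and zero-m 3j drop out of the ratio.
A: Δ: 4! 2! 8! / 15! → 1/675675; sum: t=4:+1/1935360 = 1/1935360; 3j²(3 6 5; -3 6 -3) = Δ·Π!·Σ² = 1/91  (sign +1)
B: Δ: 4! 2! 8! / 15! → 1/675675; sum: t=2:+1/11520 t=3:−1/30240 t=4:+1/1935360 = 1/18432; 3j²(3 6 5; -1 -2 3) = Δ·Π!·Σ² = 7/429  (sign +1)
I_A²/I_B² = (1/91)/(7/429) = 33/49

33/49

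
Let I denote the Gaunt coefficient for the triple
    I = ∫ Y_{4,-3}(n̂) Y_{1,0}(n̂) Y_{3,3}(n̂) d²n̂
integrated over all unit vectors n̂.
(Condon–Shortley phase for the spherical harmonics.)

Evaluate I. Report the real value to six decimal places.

-0.162868

Checks pass: Σm=0; 8 even; l₃=3∈[3,5].
(2·4+1)(2·1+1)(2·3+1) = 189
Δ: 2! 6! 0! / 9! → 1/252
sum: t=1:−1/36 = -1/36
3j²(4 1 3; 0 0 0) = Δ·Π!·Σ² = 4/63  (sign +1)
sum: t=1:−1/720 = -1/720
3j²(4 1 3; -3 0 3) = Δ·Π!·Σ² = 1/36  (sign -1)
combine: 4πI² = 189·4/63·1/36 = 1/3
take √, sign -1: I = -0.16286750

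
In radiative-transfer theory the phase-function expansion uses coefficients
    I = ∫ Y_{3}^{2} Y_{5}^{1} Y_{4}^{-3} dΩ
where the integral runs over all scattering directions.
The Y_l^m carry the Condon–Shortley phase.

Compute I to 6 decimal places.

0.160929

Rules hold: Σm=0, L=12 even, 2≤4≤8.
N = 7·11·9 = 693
Δ = 4!·2!·6!/13! = 1/180180
Racah Σ t=1..3: t=1:−1/576 t=2:+1/144 t=3:−1/576 = 1/288
⇒ 3j(3 5 4; 0 0 0)² = 20/1001, sgn +1
Racah Σ t=0..1: t=0:+1/17280 t=1:−1/1440 = -11/17280
⇒ 3j(3 5 4; 2 1 -3)² = 11/468, sgn +1
4πI² = N·(3j₀)²·(3jₘ)² = 55/169
I = +1·√(0.325444/4π) = 0.16092854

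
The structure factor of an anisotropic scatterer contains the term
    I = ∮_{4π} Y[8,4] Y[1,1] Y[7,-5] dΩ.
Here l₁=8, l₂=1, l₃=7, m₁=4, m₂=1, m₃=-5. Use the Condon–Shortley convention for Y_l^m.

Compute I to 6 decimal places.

0.074948

Checks pass: Σm=0; 16 even; l₃=7∈[7,9].
(2·8+1)(2·1+1)(2·7+1) = 765
Δ: 2! 14! 0! / 17! → 1/2040
sum: t=1:−1/25401600 = -1/25401600
3j²(8 1 7; 0 0 0) = Δ·Π!·Σ² = 8/255  (sign +1)
sum: t=2:+1/1916006400 = 1/1916006400
3j²(8 1 7; 4 1 -5) = Δ·Π!·Σ² = 1/340  (sign +1)
combine: 4πI² = 765·8/255·1/340 = 6/85
take √, sign +1: I = 0.07494820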